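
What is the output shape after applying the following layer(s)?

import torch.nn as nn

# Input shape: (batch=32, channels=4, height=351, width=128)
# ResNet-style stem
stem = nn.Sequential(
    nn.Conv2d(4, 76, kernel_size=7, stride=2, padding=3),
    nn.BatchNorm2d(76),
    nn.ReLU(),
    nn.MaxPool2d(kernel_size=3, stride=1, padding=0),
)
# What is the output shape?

Input shape: (32, 4, 351, 128)
  -> after Conv2d 7x7 stride=2: (32, 76, 176, 64)
Output shape: (32, 76, 174, 62)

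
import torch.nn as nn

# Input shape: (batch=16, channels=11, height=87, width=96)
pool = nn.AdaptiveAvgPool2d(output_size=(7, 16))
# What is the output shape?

Input shape: (16, 11, 87, 96)
Output shape: (16, 11, 7, 16)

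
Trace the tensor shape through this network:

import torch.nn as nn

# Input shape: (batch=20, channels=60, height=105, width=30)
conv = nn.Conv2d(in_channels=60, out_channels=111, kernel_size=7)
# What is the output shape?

Input shape: (20, 60, 105, 30)
Output shape: (20, 111, 99, 24)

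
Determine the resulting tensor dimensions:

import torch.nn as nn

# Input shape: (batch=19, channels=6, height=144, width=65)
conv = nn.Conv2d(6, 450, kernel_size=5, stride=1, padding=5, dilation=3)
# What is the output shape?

Input shape: (19, 6, 144, 65)
Output shape: (19, 450, 142, 63)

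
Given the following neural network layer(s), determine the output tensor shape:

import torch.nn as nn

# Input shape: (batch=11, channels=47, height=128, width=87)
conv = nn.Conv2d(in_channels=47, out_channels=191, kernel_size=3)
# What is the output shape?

Input shape: (11, 47, 128, 87)
Output shape: (11, 191, 126, 85)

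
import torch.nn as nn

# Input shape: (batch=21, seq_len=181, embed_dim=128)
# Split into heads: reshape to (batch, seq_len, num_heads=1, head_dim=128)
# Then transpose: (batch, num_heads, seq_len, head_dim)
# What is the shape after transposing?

Input shape: (21, 181, 128)
  -> after reshape: (21, 181, 1, 128)
Output shape: (21, 1, 181, 128)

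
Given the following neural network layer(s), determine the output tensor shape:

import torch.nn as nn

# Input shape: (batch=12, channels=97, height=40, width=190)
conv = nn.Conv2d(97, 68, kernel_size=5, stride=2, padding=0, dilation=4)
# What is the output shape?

Input shape: (12, 97, 40, 190)
Output shape: (12, 68, 12, 87)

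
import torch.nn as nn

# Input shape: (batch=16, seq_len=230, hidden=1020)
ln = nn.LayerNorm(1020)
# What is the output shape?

Input shape: (16, 230, 1020)
Output shape: (16, 230, 1020)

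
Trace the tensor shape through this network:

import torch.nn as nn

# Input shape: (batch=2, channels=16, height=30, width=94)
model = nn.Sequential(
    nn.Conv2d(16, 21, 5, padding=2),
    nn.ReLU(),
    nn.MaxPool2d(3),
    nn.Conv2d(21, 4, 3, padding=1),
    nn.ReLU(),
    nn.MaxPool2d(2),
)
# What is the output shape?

Input shape: (2, 16, 30, 94)
  -> after first Conv2d: (2, 21, 30, 94)
  -> after first MaxPool2d: (2, 21, 10, 31)
  -> after second Conv2d: (2, 4, 10, 31)
Output shape: (2, 4, 5, 15)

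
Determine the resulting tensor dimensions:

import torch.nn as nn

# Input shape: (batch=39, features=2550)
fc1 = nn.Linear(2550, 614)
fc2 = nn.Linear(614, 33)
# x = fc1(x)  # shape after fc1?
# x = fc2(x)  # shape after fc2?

Input shape: (39, 2550)
  -> after fc1: (39, 614)
Output shape: (39, 33)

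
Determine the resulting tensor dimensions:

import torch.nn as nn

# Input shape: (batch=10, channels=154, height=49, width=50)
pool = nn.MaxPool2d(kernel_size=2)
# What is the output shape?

Input shape: (10, 154, 49, 50)
Output shape: (10, 154, 24, 25)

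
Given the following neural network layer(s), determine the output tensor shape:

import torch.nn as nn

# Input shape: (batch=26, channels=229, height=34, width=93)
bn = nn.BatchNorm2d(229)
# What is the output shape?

Input shape: (26, 229, 34, 93)
Output shape: (26, 229, 34, 93)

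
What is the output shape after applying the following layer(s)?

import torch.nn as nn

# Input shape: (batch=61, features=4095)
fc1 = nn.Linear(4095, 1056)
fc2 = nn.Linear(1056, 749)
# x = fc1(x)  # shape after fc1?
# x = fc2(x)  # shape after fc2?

Input shape: (61, 4095)
  -> after fc1: (61, 1056)
Output shape: (61, 749)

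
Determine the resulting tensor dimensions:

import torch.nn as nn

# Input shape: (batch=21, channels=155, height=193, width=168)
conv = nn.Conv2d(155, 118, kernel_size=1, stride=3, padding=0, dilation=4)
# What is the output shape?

Input shape: (21, 155, 193, 168)
Output shape: (21, 118, 65, 56)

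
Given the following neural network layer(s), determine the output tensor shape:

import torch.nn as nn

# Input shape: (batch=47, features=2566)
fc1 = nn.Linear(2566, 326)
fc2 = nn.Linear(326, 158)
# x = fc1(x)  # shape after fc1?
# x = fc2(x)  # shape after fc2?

Input shape: (47, 2566)
  -> after fc1: (47, 326)
Output shape: (47, 158)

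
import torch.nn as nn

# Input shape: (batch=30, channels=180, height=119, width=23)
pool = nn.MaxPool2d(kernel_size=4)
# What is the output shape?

Input shape: (30, 180, 119, 23)
Output shape: (30, 180, 29, 5)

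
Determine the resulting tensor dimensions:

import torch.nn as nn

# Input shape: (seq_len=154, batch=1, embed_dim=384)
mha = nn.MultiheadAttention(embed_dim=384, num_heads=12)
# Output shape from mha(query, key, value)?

Input shape: (154, 1, 384)
Output shape: (154, 1, 384)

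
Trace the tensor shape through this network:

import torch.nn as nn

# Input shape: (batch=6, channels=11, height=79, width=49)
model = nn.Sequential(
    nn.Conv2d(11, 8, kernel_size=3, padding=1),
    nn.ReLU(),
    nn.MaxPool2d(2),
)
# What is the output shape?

Input shape: (6, 11, 79, 49)
  -> after Conv2d: (6, 8, 79, 49)
  -> after ReLU: (6, 8, 79, 49)
Output shape: (6, 8, 39, 24)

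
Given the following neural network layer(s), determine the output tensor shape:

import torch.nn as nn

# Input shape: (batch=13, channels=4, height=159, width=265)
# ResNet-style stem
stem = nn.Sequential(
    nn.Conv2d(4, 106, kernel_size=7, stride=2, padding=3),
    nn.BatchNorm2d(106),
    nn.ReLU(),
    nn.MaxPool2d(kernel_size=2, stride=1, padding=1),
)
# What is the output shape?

Input shape: (13, 4, 159, 265)
  -> after Conv2d 7x7 stride=2: (13, 106, 80, 133)
Output shape: (13, 106, 81, 134)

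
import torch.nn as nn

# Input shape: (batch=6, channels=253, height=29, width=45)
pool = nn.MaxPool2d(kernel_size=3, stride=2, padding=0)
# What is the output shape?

Input shape: (6, 253, 29, 45)
Output shape: (6, 253, 14, 22)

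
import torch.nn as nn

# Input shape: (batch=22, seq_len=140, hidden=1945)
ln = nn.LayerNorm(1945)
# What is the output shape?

Input shape: (22, 140, 1945)
Output shape: (22, 140, 1945)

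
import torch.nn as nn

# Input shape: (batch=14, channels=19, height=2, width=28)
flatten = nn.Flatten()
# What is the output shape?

Input shape: (14, 19, 2, 28)
Output shape: (14, 1064)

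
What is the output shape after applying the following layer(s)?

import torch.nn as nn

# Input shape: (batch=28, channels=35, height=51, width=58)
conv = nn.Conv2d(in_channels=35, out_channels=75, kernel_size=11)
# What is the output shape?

Input shape: (28, 35, 51, 58)
Output shape: (28, 75, 41, 48)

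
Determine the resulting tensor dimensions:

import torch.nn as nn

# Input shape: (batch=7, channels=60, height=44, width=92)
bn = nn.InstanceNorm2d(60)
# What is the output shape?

Input shape: (7, 60, 44, 92)
Output shape: (7, 60, 44, 92)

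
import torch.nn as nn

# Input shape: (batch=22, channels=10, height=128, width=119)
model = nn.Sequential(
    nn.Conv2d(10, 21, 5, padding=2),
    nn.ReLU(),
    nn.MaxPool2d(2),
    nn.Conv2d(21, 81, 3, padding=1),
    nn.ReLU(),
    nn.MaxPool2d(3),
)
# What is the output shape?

Input shape: (22, 10, 128, 119)
  -> after first Conv2d: (22, 21, 128, 119)
  -> after first MaxPool2d: (22, 21, 64, 59)
  -> after second Conv2d: (22, 81, 64, 59)
Output shape: (22, 81, 21, 19)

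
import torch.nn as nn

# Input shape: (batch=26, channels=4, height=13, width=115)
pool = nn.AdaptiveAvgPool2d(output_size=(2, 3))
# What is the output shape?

Input shape: (26, 4, 13, 115)
Output shape: (26, 4, 2, 3)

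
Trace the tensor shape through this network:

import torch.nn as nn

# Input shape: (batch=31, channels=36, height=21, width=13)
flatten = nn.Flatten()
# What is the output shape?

Input shape: (31, 36, 21, 13)
Output shape: (31, 9828)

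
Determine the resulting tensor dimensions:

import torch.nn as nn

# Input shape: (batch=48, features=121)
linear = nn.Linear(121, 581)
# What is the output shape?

Input shape: (48, 121)
Output shape: (48, 581)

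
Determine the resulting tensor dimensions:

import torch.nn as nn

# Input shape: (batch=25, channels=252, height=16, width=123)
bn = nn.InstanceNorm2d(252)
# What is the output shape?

Input shape: (25, 252, 16, 123)
Output shape: (25, 252, 16, 123)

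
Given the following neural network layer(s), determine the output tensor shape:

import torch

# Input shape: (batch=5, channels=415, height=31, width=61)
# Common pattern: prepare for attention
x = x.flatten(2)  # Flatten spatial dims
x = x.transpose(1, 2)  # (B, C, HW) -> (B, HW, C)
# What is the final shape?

Input shape: (5, 415, 31, 61)
  -> after flatten(2): (5, 415, 1891)
Output shape: (5, 1891, 415)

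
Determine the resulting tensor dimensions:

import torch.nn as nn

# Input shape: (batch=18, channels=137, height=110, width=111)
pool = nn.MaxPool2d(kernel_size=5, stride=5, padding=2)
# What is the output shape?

Input shape: (18, 137, 110, 111)
Output shape: (18, 137, 22, 23)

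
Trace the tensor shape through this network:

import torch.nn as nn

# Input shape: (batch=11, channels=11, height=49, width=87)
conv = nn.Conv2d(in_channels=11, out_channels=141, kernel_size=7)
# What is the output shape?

Input shape: (11, 11, 49, 87)
Output shape: (11, 141, 43, 81)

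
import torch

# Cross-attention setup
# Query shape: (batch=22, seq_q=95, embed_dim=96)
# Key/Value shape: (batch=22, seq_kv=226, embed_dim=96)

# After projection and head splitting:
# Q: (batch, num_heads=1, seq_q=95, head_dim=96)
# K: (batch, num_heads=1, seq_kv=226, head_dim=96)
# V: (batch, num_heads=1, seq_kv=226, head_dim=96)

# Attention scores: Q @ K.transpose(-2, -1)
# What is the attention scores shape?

Input shape: (22, 95, 96)
Output shape: (22, 1, 95, 226)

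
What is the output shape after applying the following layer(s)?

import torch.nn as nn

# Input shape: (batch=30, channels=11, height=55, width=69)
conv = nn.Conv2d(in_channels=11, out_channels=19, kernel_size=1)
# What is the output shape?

Input shape: (30, 11, 55, 69)
Output shape: (30, 19, 55, 69)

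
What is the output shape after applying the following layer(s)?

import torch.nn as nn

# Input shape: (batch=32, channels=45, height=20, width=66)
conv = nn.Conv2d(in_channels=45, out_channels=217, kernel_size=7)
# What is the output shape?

Input shape: (32, 45, 20, 66)
Output shape: (32, 217, 14, 60)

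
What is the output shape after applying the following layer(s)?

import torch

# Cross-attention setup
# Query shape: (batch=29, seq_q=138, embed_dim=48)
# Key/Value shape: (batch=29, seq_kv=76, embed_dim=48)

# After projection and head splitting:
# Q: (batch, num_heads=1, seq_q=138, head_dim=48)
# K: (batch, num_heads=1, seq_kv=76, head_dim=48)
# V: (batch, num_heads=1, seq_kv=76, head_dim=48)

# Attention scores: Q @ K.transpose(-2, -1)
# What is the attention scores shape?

Input shape: (29, 138, 48)
Output shape: (29, 1, 138, 76)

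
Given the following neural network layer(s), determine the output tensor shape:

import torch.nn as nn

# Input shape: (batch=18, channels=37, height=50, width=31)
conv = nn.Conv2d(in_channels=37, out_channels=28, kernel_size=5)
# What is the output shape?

Input shape: (18, 37, 50, 31)
Output shape: (18, 28, 46, 27)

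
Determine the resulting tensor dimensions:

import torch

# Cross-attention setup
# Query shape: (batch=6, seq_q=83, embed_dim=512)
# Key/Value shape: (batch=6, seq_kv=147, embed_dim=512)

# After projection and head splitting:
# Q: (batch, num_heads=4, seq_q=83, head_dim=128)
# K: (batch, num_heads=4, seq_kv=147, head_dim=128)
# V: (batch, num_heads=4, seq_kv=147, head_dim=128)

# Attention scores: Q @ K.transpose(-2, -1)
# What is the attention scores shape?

Input shape: (6, 83, 512)
Output shape: (6, 4, 83, 147)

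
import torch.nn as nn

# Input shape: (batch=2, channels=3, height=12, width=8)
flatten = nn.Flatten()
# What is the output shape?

Input shape: (2, 3, 12, 8)
Output shape: (2, 288)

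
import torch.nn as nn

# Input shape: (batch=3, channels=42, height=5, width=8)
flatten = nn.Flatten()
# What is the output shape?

Input shape: (3, 42, 5, 8)
Output shape: (3, 1680)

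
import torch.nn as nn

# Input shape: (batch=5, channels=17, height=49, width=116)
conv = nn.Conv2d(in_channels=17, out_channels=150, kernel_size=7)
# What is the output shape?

Input shape: (5, 17, 49, 116)
Output shape: (5, 150, 43, 110)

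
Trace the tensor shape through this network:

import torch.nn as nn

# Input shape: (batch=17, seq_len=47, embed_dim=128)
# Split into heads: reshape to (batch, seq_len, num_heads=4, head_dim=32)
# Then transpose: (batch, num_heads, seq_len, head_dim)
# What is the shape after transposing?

Input shape: (17, 47, 128)
  -> after reshape: (17, 47, 4, 32)
Output shape: (17, 4, 47, 32)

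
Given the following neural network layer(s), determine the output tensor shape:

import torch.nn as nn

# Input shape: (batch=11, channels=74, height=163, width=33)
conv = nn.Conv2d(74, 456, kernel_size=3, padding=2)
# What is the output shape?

Input shape: (11, 74, 163, 33)
Output shape: (11, 456, 165, 35)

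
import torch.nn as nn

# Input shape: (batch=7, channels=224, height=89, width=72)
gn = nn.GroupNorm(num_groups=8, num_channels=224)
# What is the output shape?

Input shape: (7, 224, 89, 72)
Output shape: (7, 224, 89, 72)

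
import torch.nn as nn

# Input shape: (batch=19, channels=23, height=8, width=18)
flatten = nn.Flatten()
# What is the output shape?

Input shape: (19, 23, 8, 18)
Output shape: (19, 3312)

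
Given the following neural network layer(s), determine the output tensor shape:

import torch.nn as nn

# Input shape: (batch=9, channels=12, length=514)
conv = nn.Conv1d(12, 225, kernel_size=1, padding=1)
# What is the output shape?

Input shape: (9, 12, 514)
Output shape: (9, 225, 516)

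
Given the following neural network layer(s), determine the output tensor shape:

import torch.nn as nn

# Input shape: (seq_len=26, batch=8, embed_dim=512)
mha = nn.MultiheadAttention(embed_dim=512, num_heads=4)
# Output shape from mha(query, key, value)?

Input shape: (26, 8, 512)
Output shape: (26, 8, 512)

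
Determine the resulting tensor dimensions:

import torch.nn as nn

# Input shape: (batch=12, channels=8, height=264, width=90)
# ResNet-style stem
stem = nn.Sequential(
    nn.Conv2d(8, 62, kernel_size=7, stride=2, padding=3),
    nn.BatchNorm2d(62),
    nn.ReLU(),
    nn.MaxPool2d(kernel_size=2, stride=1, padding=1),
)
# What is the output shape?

Input shape: (12, 8, 264, 90)
  -> after Conv2d 7x7 stride=2: (12, 62, 132, 45)
Output shape: (12, 62, 133, 46)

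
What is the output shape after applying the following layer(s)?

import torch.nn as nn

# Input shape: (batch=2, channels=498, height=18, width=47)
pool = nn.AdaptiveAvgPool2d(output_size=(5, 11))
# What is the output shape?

Input shape: (2, 498, 18, 47)
Output shape: (2, 498, 5, 11)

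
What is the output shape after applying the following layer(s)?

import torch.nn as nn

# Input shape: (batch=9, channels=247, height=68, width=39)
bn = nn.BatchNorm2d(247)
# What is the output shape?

Input shape: (9, 247, 68, 39)
Output shape: (9, 247, 68, 39)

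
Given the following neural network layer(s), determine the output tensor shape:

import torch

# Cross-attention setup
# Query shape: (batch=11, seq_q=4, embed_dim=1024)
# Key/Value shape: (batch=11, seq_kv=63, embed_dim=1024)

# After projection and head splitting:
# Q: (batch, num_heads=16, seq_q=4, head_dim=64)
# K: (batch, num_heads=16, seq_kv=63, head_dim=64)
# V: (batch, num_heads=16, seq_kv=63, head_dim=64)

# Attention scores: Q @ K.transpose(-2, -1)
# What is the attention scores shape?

Input shape: (11, 4, 1024)
Output shape: (11, 16, 4, 63)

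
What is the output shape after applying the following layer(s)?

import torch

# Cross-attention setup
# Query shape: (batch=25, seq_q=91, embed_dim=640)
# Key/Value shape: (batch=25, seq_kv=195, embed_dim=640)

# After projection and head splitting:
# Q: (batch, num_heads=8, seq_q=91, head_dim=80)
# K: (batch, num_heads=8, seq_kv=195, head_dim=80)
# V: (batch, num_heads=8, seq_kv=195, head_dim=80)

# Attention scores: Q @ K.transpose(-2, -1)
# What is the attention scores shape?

Input shape: (25, 91, 640)
Output shape: (25, 8, 91, 195)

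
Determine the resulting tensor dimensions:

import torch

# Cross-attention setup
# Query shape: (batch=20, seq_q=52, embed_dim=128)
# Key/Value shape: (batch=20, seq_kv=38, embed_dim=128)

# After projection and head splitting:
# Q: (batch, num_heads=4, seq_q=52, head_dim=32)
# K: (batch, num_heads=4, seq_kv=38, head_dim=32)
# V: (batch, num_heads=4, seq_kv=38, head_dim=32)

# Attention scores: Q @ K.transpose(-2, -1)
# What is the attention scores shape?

Input shape: (20, 52, 128)
Output shape: (20, 4, 52, 38)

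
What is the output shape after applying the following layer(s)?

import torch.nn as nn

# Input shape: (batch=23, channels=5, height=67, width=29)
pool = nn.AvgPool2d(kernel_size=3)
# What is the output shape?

Input shape: (23, 5, 67, 29)
Output shape: (23, 5, 22, 9)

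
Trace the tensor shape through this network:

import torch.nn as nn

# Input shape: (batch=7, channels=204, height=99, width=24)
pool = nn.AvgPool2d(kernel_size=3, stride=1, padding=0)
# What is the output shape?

Input shape: (7, 204, 99, 24)
Output shape: (7, 204, 97, 22)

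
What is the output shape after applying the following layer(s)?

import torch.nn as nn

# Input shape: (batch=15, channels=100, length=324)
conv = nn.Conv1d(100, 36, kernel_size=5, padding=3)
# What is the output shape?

Input shape: (15, 100, 324)
Output shape: (15, 36, 326)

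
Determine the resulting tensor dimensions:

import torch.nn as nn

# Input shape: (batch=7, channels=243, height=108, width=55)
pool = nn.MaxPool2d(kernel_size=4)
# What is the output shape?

Input shape: (7, 243, 108, 55)
Output shape: (7, 243, 27, 13)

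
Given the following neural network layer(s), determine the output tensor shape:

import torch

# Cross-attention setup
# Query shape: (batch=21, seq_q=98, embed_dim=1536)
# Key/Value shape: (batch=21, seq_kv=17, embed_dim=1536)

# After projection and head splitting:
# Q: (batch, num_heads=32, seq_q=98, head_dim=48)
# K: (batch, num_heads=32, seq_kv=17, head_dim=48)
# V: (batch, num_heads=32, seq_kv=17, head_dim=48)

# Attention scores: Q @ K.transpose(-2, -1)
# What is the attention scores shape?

Input shape: (21, 98, 1536)
Output shape: (21, 32, 98, 17)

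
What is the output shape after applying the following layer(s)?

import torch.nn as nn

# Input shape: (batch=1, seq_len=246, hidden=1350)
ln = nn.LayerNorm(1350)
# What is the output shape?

Input shape: (1, 246, 1350)
Output shape: (1, 246, 1350)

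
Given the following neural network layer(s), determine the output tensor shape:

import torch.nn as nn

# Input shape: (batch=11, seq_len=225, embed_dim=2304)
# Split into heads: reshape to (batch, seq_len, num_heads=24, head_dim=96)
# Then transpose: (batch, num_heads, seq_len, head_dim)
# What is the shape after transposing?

Input shape: (11, 225, 2304)
  -> after reshape: (11, 225, 24, 96)
Output shape: (11, 24, 225, 96)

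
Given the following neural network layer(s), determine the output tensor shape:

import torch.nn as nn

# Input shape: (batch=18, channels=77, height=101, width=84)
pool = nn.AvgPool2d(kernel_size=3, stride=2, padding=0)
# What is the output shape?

Input shape: (18, 77, 101, 84)
Output shape: (18, 77, 50, 41)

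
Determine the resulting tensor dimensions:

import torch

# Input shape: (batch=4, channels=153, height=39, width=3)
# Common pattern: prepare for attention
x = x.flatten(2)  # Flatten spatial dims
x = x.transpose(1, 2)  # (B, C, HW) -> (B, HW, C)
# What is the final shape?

Input shape: (4, 153, 39, 3)
  -> after flatten(2): (4, 153, 117)
Output shape: (4, 117, 153)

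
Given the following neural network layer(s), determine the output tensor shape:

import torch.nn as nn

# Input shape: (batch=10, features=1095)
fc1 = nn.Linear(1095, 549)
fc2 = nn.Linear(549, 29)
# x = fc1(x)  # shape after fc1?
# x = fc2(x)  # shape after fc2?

Input shape: (10, 1095)
  -> after fc1: (10, 549)
Output shape: (10, 29)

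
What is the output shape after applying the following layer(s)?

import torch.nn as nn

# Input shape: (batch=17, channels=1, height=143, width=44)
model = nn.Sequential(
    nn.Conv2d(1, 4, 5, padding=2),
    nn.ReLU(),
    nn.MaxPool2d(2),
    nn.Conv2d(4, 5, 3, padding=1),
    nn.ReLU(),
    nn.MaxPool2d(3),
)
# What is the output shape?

Input shape: (17, 1, 143, 44)
  -> after first Conv2d: (17, 4, 143, 44)
  -> after first MaxPool2d: (17, 4, 71, 22)
  -> after second Conv2d: (17, 5, 71, 22)
Output shape: (17, 5, 23, 7)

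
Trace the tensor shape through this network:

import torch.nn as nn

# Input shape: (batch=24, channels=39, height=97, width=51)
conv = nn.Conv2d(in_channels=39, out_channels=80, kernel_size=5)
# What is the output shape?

Input shape: (24, 39, 97, 51)
Output shape: (24, 80, 93, 47)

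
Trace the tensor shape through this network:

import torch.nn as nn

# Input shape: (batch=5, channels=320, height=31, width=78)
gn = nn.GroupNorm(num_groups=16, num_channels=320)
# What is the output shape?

Input shape: (5, 320, 31, 78)
Output shape: (5, 320, 31, 78)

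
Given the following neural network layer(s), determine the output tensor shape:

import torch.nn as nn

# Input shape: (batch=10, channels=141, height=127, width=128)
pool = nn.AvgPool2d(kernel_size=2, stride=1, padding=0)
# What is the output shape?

Input shape: (10, 141, 127, 128)
Output shape: (10, 141, 126, 127)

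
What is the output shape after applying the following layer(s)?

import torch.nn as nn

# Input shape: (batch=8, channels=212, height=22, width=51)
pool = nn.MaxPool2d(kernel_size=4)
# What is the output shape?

Input shape: (8, 212, 22, 51)
Output shape: (8, 212, 5, 12)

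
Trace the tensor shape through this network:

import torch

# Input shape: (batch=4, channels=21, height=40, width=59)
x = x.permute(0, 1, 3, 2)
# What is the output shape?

Input shape: (4, 21, 40, 59)
Output shape: (4, 21, 59, 40)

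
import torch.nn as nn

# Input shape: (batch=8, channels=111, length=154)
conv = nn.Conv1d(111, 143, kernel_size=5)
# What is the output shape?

Input shape: (8, 111, 154)
Output shape: (8, 143, 150)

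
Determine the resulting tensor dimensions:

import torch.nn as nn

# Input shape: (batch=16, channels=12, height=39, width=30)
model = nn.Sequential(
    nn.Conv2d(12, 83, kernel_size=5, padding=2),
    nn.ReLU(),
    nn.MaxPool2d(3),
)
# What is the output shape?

Input shape: (16, 12, 39, 30)
  -> after Conv2d: (16, 83, 39, 30)
  -> after ReLU: (16, 83, 39, 30)
Output shape: (16, 83, 13, 10)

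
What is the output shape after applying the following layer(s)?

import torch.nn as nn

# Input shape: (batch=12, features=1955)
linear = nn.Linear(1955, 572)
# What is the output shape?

Input shape: (12, 1955)
Output shape: (12, 572)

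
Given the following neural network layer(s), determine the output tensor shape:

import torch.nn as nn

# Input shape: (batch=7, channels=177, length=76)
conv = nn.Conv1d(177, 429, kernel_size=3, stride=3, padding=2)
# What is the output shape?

Input shape: (7, 177, 76)
Output shape: (7, 429, 26)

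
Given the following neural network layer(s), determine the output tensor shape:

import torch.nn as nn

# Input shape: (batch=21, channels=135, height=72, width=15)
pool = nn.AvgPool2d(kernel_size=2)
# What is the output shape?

Input shape: (21, 135, 72, 15)
Output shape: (21, 135, 36, 7)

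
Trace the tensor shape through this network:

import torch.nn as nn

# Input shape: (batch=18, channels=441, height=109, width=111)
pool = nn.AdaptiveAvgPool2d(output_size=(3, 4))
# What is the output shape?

Input shape: (18, 441, 109, 111)
Output shape: (18, 441, 3, 4)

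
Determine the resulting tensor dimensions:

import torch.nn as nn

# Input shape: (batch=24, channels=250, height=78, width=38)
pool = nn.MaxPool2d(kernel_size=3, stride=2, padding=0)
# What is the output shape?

Input shape: (24, 250, 78, 38)
Output shape: (24, 250, 38, 18)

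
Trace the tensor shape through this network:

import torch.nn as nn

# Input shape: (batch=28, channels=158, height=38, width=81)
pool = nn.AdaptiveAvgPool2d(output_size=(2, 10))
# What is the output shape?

Input shape: (28, 158, 38, 81)
Output shape: (28, 158, 2, 10)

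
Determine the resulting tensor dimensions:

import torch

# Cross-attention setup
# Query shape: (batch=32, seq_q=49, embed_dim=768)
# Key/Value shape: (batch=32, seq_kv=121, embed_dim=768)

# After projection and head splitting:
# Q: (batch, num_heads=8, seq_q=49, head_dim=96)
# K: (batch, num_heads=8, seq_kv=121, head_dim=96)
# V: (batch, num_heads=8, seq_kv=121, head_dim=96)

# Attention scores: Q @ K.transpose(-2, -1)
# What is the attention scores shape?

Input shape: (32, 49, 768)
Output shape: (32, 8, 49, 121)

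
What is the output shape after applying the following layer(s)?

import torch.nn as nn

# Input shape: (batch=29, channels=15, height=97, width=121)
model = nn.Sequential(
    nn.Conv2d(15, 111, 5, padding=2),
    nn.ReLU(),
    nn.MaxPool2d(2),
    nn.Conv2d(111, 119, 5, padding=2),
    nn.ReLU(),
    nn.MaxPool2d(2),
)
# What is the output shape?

Input shape: (29, 15, 97, 121)
  -> after first Conv2d: (29, 111, 97, 121)
  -> after first MaxPool2d: (29, 111, 48, 60)
  -> after second Conv2d: (29, 119, 48, 60)
Output shape: (29, 119, 24, 30)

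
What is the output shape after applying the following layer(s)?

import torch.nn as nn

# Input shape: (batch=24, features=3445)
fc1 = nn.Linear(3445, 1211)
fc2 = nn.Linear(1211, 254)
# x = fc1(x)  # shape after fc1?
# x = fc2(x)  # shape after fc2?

Input shape: (24, 3445)
  -> after fc1: (24, 1211)
Output shape: (24, 254)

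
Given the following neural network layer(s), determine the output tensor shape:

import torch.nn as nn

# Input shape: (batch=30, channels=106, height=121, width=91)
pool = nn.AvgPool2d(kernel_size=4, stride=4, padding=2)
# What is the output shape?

Input shape: (30, 106, 121, 91)
Output shape: (30, 106, 31, 23)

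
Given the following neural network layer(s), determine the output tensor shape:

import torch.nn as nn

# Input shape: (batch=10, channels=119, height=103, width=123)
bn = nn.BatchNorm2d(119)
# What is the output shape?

Input shape: (10, 119, 103, 123)
Output shape: (10, 119, 103, 123)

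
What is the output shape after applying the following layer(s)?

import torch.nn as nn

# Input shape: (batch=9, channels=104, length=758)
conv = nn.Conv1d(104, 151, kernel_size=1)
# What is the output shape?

Input shape: (9, 104, 758)
Output shape: (9, 151, 758)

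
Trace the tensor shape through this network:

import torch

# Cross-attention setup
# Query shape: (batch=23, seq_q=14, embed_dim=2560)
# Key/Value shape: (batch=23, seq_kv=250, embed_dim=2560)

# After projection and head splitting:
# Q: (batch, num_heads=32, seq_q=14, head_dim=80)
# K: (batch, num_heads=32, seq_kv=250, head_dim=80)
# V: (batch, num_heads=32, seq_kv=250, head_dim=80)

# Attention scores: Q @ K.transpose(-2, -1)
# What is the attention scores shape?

Input shape: (23, 14, 2560)
Output shape: (23, 32, 14, 250)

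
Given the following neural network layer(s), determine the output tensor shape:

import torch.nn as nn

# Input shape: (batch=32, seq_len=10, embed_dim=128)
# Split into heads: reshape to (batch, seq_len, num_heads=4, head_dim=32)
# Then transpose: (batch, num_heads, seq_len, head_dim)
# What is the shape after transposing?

Input shape: (32, 10, 128)
  -> after reshape: (32, 10, 4, 32)
Output shape: (32, 4, 10, 32)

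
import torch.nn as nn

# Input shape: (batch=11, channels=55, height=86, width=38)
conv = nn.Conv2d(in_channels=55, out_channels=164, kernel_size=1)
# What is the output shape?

Input shape: (11, 55, 86, 38)
Output shape: (11, 164, 86, 38)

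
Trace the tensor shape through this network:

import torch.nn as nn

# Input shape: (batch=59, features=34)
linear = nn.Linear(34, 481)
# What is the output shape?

Input shape: (59, 34)
Output shape: (59, 481)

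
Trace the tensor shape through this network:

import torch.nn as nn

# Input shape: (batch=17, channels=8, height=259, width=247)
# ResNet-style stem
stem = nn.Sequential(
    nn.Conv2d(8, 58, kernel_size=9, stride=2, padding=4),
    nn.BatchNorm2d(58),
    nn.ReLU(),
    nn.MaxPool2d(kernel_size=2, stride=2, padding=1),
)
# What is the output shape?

Input shape: (17, 8, 259, 247)
  -> after Conv2d 9x9 stride=2: (17, 58, 130, 124)
Output shape: (17, 58, 66, 63)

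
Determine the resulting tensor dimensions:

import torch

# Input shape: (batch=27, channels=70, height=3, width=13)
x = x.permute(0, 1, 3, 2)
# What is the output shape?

Input shape: (27, 70, 3, 13)
Output shape: (27, 70, 13, 3)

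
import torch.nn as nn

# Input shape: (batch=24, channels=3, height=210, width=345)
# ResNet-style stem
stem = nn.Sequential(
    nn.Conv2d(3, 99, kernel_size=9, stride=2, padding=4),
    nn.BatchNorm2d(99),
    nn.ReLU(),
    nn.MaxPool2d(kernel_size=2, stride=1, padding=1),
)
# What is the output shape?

Input shape: (24, 3, 210, 345)
  -> after Conv2d 9x9 stride=2: (24, 99, 105, 173)
Output shape: (24, 99, 106, 174)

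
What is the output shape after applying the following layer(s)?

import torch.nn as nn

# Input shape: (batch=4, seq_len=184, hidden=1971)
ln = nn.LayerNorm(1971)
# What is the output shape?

Input shape: (4, 184, 1971)
Output shape: (4, 184, 1971)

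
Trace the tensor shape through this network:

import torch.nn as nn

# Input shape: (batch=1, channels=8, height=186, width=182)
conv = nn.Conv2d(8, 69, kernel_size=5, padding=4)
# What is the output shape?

Input shape: (1, 8, 186, 182)
Output shape: (1, 69, 190, 186)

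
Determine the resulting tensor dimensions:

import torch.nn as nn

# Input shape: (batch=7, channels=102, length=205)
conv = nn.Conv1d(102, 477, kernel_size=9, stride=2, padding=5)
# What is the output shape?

Input shape: (7, 102, 205)
Output shape: (7, 477, 104)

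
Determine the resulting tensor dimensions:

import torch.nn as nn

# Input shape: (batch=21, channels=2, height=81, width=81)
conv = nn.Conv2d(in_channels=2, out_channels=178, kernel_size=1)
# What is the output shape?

Input shape: (21, 2, 81, 81)
Output shape: (21, 178, 81, 81)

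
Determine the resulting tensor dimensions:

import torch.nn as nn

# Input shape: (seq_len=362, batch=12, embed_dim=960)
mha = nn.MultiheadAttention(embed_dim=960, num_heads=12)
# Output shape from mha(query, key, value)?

Input shape: (362, 12, 960)
Output shape: (362, 12, 960)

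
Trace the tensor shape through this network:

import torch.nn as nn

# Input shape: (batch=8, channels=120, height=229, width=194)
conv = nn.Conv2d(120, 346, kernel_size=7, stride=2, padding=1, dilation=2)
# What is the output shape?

Input shape: (8, 120, 229, 194)
Output shape: (8, 346, 110, 92)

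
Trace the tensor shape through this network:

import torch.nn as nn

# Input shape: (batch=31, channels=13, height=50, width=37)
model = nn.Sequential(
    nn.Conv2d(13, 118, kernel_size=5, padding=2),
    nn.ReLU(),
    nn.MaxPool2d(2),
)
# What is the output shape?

Input shape: (31, 13, 50, 37)
  -> after Conv2d: (31, 118, 50, 37)
  -> after ReLU: (31, 118, 50, 37)
Output shape: (31, 118, 25, 18)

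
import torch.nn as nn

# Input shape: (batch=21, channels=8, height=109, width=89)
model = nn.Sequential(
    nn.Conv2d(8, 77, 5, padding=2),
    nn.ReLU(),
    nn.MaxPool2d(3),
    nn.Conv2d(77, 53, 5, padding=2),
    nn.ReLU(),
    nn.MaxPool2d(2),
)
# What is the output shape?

Input shape: (21, 8, 109, 89)
  -> after first Conv2d: (21, 77, 109, 89)
  -> after first MaxPool2d: (21, 77, 36, 29)
  -> after second Conv2d: (21, 53, 36, 29)
Output shape: (21, 53, 18, 14)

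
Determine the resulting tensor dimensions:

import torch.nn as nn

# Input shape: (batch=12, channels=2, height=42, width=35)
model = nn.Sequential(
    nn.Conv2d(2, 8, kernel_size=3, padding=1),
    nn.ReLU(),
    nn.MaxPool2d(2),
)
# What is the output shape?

Input shape: (12, 2, 42, 35)
  -> after Conv2d: (12, 8, 42, 35)
  -> after ReLU: (12, 8, 42, 35)
Output shape: (12, 8, 21, 17)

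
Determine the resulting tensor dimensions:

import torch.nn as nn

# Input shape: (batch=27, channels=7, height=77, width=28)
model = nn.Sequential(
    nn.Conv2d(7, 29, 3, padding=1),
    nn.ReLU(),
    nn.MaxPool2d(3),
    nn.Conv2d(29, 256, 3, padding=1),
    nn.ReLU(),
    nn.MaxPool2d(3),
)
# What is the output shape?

Input shape: (27, 7, 77, 28)
  -> after first Conv2d: (27, 29, 77, 28)
  -> after first MaxPool2d: (27, 29, 25, 9)
  -> after second Conv2d: (27, 256, 25, 9)
Output shape: (27, 256, 8, 3)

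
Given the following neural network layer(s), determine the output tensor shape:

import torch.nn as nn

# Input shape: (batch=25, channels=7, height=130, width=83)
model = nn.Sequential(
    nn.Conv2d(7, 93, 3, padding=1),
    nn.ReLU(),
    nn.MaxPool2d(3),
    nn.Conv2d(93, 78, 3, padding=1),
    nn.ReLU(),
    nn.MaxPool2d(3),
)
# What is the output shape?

Input shape: (25, 7, 130, 83)
  -> after first Conv2d: (25, 93, 130, 83)
  -> after first MaxPool2d: (25, 93, 43, 27)
  -> after second Conv2d: (25, 78, 43, 27)
Output shape: (25, 78, 14, 9)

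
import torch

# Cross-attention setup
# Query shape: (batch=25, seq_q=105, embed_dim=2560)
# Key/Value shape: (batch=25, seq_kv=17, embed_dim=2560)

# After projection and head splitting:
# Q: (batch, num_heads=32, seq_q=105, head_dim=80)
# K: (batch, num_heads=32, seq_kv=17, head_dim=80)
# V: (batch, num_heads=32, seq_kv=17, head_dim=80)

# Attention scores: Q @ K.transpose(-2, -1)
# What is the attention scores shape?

Input shape: (25, 105, 2560)
Output shape: (25, 32, 105, 17)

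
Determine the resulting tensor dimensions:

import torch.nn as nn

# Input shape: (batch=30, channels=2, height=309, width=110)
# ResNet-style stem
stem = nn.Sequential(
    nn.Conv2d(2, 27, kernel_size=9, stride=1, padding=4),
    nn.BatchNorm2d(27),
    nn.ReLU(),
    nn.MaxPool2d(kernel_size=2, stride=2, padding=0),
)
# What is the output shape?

Input shape: (30, 2, 309, 110)
  -> after Conv2d 9x9 stride=1: (30, 27, 309, 110)
Output shape: (30, 27, 154, 55)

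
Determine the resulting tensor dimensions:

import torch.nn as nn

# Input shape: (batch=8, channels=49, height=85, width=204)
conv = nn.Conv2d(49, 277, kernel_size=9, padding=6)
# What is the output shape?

Input shape: (8, 49, 85, 204)
Output shape: (8, 277, 89, 208)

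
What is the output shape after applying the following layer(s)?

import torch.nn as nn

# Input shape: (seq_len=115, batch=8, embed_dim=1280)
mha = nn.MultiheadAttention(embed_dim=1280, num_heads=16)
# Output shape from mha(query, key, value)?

Input shape: (115, 8, 1280)
Output shape: (115, 8, 1280)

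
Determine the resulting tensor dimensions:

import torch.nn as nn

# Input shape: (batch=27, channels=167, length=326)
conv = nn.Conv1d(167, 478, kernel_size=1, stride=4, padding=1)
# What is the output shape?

Input shape: (27, 167, 326)
Output shape: (27, 478, 82)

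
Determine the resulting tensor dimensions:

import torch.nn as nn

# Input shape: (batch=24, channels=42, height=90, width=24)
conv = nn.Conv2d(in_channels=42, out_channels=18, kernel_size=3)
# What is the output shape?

Input shape: (24, 42, 90, 24)
Output shape: (24, 18, 88, 22)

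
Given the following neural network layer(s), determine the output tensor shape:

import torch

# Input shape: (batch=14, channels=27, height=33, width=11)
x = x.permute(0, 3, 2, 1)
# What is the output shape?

Input shape: (14, 27, 33, 11)
Output shape: (14, 11, 33, 27)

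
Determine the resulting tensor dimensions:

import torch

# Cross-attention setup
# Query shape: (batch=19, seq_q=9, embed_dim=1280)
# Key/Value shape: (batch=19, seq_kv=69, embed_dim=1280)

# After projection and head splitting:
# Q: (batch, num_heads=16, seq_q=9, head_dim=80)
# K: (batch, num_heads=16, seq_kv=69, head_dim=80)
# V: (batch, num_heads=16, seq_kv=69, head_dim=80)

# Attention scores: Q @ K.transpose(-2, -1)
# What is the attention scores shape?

Input shape: (19, 9, 1280)
Output shape: (19, 16, 9, 69)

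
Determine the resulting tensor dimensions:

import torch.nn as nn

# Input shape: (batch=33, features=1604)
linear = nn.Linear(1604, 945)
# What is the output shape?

Input shape: (33, 1604)
Output shape: (33, 945)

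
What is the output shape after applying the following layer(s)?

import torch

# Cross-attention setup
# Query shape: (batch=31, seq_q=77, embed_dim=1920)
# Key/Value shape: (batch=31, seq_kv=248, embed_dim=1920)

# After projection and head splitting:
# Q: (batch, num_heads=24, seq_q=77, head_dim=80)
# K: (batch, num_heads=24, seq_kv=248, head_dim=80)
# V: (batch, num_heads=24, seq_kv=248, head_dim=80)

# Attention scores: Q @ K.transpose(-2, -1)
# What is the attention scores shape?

Input shape: (31, 77, 1920)
Output shape: (31, 24, 77, 248)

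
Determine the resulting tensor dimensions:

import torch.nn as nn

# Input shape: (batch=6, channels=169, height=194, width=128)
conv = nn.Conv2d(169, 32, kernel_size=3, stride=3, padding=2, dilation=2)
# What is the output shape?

Input shape: (6, 169, 194, 128)
Output shape: (6, 32, 65, 43)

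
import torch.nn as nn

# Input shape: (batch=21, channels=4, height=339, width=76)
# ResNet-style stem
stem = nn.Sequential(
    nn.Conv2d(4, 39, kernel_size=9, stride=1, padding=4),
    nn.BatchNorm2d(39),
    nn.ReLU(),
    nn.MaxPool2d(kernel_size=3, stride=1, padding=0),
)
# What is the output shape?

Input shape: (21, 4, 339, 76)
  -> after Conv2d 9x9 stride=1: (21, 39, 339, 76)
Output shape: (21, 39, 337, 74)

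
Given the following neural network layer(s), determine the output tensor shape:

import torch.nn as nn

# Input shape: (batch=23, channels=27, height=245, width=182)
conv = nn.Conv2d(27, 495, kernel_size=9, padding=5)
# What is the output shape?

Input shape: (23, 27, 245, 182)
Output shape: (23, 495, 247, 184)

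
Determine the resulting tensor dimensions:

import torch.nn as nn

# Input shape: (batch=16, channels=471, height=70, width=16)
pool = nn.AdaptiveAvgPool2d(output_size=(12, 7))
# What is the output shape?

Input shape: (16, 471, 70, 16)
Output shape: (16, 471, 12, 7)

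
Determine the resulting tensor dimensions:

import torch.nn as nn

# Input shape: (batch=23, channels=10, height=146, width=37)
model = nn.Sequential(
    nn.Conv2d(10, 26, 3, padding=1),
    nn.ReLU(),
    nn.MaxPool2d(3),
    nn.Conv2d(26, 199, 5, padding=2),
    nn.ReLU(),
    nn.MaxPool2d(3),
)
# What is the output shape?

Input shape: (23, 10, 146, 37)
  -> after first Conv2d: (23, 26, 146, 37)
  -> after first MaxPool2d: (23, 26, 48, 12)
  -> after second Conv2d: (23, 199, 48, 12)
Output shape: (23, 199, 16, 4)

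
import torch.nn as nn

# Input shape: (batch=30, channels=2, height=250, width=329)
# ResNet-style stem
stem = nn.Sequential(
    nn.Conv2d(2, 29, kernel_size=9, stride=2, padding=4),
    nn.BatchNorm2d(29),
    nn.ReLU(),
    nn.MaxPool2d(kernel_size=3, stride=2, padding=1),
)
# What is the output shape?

Input shape: (30, 2, 250, 329)
  -> after Conv2d 9x9 stride=2: (30, 29, 125, 165)
Output shape: (30, 29, 63, 83)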